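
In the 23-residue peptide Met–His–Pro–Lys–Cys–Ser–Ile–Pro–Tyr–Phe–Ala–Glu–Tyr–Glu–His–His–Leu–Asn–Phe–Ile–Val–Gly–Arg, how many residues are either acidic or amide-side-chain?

Acidic: D, E. Amide-side-chain: N, Q.
Acidic residues here: Glu12, Glu14 (2).
Amide-side-chain residues here: Asn18 (1).
The two groups share no amino acid, so total = 2 + 1 = 3.

3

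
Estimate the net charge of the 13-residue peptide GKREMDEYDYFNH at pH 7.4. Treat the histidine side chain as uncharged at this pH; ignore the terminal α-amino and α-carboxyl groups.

Near pH 7.4, K and R contribute +1 each, D and E contribute −1 each, and every other side chain (His included, as stated) is uncharged.
Positive (K, R): K2, R3 → +2.
Negative (D, E): E4, D6, E7, D9 → −4.
Net charge = (+2) + (−4) = −2.

-2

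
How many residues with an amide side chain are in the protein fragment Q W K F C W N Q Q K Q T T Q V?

Asparagine (N) and glutamine (Q) have uncharged amide side chains.
Matching residues: Q1, N7, Q8, Q9, Q11, Q14.

6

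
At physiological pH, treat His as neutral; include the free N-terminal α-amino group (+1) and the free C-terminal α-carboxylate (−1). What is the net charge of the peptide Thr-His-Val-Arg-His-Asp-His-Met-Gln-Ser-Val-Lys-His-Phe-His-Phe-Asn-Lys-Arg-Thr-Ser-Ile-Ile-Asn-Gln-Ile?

+3

The side chains ionized at physiological pH are Lys/Arg (+1) and Asp/Glu (−1); with His treated as neutral, nothing else contributes.
Positive (K, R): Arg4, Lys12, Lys18, Arg19 → +4.
Negative (D, E): Asp6 → −1.
The N-terminus (+1) and C-terminus (−1) cancel.
Net charge = (+4) + (−1) = +3.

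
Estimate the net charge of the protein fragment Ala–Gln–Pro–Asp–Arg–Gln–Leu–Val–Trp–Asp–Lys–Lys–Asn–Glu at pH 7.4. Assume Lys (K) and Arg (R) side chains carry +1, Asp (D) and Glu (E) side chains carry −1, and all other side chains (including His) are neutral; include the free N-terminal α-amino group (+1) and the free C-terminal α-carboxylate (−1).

Positive (K, R): Arg5, Lys11, Lys12 → +3.
Negative (D, E): Asp4, Asp10, Glu14 → −3.
The N-terminus (+1) and C-terminus (−1) cancel.
Net charge = (+3) + (−3) = 0.

0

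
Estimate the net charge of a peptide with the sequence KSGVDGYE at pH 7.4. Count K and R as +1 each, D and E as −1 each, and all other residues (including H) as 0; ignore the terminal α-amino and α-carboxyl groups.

-1

Positive (K, R): K1 → +1.
Negative (D, E): D5, E8 → −2.
Net charge = (+1) + (−2) = −1.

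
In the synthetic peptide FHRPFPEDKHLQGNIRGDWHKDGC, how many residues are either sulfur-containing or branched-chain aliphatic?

Sulfur-containing: C, M. Branched-chain aliphatic: I, L, V.
Sulfur-containing residues here: C24 (1).
Branched-chain aliphatic residues here: L11, I15 (2).
The two groups share no amino acid, so total = 1 + 2 = 3.

3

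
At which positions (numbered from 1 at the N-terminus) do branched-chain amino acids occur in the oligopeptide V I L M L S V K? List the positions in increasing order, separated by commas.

1, 2, 3, 5, 7

The BCAAs are Val, Leu, and Ile — aliphatic side chains with a branch point.
Matching residues: V1, I2, L3, L5, V7.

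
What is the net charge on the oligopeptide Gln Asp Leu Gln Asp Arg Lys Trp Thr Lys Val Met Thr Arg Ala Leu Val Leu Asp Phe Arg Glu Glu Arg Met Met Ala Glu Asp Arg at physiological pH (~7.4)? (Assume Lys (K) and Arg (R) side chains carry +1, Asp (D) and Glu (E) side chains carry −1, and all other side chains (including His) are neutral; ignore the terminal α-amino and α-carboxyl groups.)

0

Positive (K, R): Arg6, Lys7, Lys10, Arg14, Arg21, Arg24, Arg30 → +7.
Negative (D, E): Asp2, Asp5, Asp19, Glu22, Glu23, Glu28, Asp29 → −7.
Net charge = (+7) + (−7) = 0.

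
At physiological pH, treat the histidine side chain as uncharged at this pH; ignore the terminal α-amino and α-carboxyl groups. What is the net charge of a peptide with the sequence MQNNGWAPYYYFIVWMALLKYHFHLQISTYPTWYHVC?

+1

The side chains ionized at physiological pH are Lys/Arg (+1) and Asp/Glu (−1); with His treated as neutral, nothing else contributes.
Positive (K, R): K20 → +1.
Negative (D, E): none → −0.
Net charge = (+1) + (−0) = +1.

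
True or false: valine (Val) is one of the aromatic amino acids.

The aromatic amino acids are Phe (F, benzyl), Trp (W, indole), and Tyr (Y, phenol).
Valine is not in this group.

False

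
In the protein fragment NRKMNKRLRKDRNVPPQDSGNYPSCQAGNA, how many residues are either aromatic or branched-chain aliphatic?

Aromatic: F, W, Y. Branched-chain aliphatic: I, L, V.
Aromatic residues here: Y22 (1).
Branched-chain aliphatic residues here: L8, V14 (2).
The two groups share no amino acid, so total = 1 + 2 = 3.

3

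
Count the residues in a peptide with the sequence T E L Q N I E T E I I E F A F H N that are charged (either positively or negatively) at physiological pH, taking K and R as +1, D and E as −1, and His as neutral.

Charged side chains at pH ~7.4: K, R (positive); D, E (negative).
Matching residues: E2, E7, E9, E12.

4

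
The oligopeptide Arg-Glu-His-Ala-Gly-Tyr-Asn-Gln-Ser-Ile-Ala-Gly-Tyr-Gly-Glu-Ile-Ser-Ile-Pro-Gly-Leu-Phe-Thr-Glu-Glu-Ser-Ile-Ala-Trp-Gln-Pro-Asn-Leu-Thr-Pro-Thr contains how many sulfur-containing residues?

0

Only Cys (C) and Met (M) have a sulfur atom in the side chain.
None of the 36 residues belong to this group.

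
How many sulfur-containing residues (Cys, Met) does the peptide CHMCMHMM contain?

Matching residues: C1, M3, C4, M5, M7, M8.

6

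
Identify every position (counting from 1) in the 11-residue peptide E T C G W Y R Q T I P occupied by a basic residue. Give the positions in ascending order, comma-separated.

7

The basic amino acids are Lys (K), Arg (R), and His (H).
Matching residues: R7.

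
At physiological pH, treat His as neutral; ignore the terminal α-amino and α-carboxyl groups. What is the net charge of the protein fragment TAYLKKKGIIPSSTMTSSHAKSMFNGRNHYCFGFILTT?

At pH ~7.4 the Lys and Arg side chains are protonated (+1), the Asp and Glu side chains are deprotonated (−1), and with His taken as neutral all other side chains carry no charge.
Positive (K, R): K5, K6, K7, K21, R27 → +5.
Negative (D, E): none → −0.
Net charge = (+5) + (−0) = +5.

+5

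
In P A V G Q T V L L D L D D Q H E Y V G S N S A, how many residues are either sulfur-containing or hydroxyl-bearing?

Sulfur-containing: C, M. Hydroxyl-bearing: S, T, Y.
Sulfur-containing residues here: none (0).
Hydroxyl-bearing residues here: T6, Y17, S20, S22 (4).
The two groups share no amino acid, so total = 0 + 4 = 4.

4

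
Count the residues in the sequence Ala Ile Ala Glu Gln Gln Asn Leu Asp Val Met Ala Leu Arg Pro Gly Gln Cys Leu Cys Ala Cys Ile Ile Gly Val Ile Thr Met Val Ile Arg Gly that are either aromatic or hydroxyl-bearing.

Aromatic: F, W, Y. Hydroxyl-bearing: S, T, Y.
Aromatic residues here: none (0).
Hydroxyl-bearing residues here: Thr28 (1).
(Y belongs to both groups, but none appear in this sequence.) Total = 0 + 1 = 1.

1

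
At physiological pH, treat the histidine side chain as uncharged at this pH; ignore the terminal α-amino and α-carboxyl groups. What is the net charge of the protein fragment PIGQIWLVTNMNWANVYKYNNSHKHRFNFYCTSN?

At pH ~7.4 the Lys and Arg side chains are protonated (+1), the Asp and Glu side chains are deprotonated (−1), and with His taken as neutral all other side chains carry no charge.
Positive (K, R): K18, K24, R26 → +3.
Negative (D, E): none → −0.
Net charge = (+3) + (−0) = +3.

+3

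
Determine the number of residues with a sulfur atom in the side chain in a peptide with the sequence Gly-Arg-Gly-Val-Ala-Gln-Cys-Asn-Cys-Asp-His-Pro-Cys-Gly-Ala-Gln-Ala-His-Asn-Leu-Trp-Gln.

3

Cysteine (C, thiol) and methionine (M, thioether) are the two sulfur-containing amino acids.
Matching residues: Cys7, Cys9, Cys13.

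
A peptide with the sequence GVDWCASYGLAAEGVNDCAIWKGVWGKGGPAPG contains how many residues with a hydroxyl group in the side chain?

S, T, and Y are the three residues with a side-chain hydroxyl.
Matching residues: S7, Y8.

2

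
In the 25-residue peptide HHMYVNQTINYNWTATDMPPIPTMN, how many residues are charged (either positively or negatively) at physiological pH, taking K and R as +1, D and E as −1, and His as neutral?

1

Charged side chains at pH ~7.4: K, R (positive); D, E (negative).
Matching residues: D17.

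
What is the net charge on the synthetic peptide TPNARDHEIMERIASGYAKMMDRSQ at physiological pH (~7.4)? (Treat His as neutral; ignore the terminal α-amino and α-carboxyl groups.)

0

The side chains ionized at physiological pH are Lys/Arg (+1) and Asp/Glu (−1); with His treated as neutral, nothing else contributes.
Positive (K, R): R5, R12, K19, R23 → +4.
Negative (D, E): D6, E8, E11, D22 → −4.
Net charge = (+4) + (−4) = 0.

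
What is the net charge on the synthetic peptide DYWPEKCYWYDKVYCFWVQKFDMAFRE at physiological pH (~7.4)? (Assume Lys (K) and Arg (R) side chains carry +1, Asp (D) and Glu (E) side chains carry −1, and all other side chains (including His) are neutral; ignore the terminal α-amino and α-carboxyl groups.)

Positive (K, R): K6, K12, K20, R26 → +4.
Negative (D, E): D1, E5, D11, D22, E27 → −5.
Net charge = (+4) + (−5) = −1.

-1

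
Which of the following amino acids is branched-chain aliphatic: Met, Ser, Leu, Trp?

Leu

The BCAAs are Val, Leu, and Ile — aliphatic side chains with a branch point.
Of the listed options, only Leu belongs to this group.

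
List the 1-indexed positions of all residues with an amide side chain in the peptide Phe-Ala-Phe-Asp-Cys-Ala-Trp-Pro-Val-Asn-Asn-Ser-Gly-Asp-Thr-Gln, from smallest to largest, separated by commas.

Asparagine (N) and glutamine (Q) have uncharged amide side chains.
Matching residues: Asn10, Asn11, Gln16.

10, 11, 16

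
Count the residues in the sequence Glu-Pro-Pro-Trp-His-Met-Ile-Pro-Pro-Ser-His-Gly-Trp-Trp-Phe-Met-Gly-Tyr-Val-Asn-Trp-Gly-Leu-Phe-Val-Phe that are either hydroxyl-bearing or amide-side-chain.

Hydroxyl-bearing: S, T, Y. Amide-side-chain: N, Q.
Hydroxyl-bearing residues here: Ser10, Tyr18 (2).
Amide-side-chain residues here: Asn20 (1).
The two groups share no amino acid, so total = 2 + 1 = 3.

3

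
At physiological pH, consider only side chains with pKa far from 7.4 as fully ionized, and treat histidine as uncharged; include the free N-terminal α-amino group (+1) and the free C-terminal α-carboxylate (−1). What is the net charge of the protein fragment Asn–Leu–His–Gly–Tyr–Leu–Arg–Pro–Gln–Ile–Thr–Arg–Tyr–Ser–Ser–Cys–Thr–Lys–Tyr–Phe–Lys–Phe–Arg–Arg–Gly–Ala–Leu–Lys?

+7

Near pH 7.4, K and R contribute +1 each, D and E contribute −1 each, and every other side chain (His included, as stated) is uncharged.
Positive (K, R): Arg7, Arg12, Lys18, Lys21, Arg23, Arg24, Lys28 → +7.
Negative (D, E): none → −0.
The N-terminus (+1) and C-terminus (−1) cancel.
Net charge = (+7) + (−0) = +7.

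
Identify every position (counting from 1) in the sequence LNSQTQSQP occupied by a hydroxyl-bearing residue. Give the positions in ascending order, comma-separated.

The –OH-bearing residues are Ser, Thr (aliphatic alcohols), and Tyr (phenol).
Matching residues: S3, T5, S7.

3, 5, 7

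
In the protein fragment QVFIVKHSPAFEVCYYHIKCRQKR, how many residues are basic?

The basic amino acids are Lys (K), Arg (R), and His (H).
Matching residues: K6, H7, H17, K19, R21, K23, R24.

7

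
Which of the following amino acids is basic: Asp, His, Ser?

The basic amino acids are Lys (K), Arg (R), and His (H).
Of the listed options, only His belongs to this group.

His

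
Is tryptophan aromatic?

Yes

F, W, and Y each carry an aromatic ring on the side chain.
Tryptophan is in this group.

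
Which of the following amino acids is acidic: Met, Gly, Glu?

Glu

Aspartate (D) and glutamate (E) have carboxylic-acid side chains and are the acidic amino acids.
Of the listed options, only Glu belongs to this group.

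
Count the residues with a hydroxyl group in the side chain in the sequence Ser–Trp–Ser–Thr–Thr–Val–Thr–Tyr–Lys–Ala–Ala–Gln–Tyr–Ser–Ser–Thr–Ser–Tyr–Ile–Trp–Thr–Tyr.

14

Serine (S), threonine (T), and tyrosine (Y) each carry a hydroxyl group on the side chain.
Matching residues: Ser1, Ser3, Thr4, Thr5, Thr7, Tyr8, Tyr13, Ser14, Ser15, Thr16, Ser17, Tyr18, Thr21, Tyr22.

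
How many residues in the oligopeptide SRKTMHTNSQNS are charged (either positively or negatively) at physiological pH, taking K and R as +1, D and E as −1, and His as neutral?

Charged side chains at pH ~7.4: K, R (positive); D, E (negative).
Matching residues: R2, K3.

2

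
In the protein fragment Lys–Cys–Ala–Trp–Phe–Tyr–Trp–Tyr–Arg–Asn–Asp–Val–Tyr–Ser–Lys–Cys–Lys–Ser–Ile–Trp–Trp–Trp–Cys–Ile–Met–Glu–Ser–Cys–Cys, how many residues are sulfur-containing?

Cysteine (C, thiol) and methionine (M, thioether) are the two sulfur-containing amino acids.
Matching residues: Cys2, Cys16, Cys23, Met25, Cys28, Cys29.

6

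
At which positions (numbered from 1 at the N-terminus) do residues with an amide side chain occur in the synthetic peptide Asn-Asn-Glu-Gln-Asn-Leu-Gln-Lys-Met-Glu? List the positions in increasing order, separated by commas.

Only N (asparagine) and Q (glutamine) carry a side-chain carboxamide.
Matching residues: Asn1, Asn2, Gln4, Asn5, Gln7.

1, 2, 4, 5, 7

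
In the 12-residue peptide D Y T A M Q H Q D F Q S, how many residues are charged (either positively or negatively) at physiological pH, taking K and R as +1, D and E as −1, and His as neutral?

Charged side chains at pH ~7.4: K, R (positive); D, E (negative).
Matching residues: D1, D9.

2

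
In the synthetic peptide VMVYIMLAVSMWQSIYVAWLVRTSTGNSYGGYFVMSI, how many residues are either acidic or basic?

Acidic: D, E. Basic: H, K, R.
Acidic residues here: none (0).
Basic residues here: R22 (1).
The two groups share no amino acid, so total = 0 + 1 = 1.

1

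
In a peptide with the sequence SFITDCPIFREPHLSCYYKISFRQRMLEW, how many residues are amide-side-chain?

1

Asparagine (N) and glutamine (Q) have uncharged amide side chains.
Matching residues: Q24.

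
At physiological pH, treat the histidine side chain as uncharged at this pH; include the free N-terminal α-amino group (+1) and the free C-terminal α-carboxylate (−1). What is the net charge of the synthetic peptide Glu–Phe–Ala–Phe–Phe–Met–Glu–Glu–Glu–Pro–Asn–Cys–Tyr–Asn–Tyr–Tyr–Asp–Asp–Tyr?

-6

At pH ~7.4 the Lys and Arg side chains are protonated (+1), the Asp and Glu side chains are deprotonated (−1), and with His taken as neutral all other side chains carry no charge.
Positive (K, R): none → +0.
Negative (D, E): Glu1, Glu7, Glu8, Glu9, Asp17, Asp18 → −6.
The N-terminus (+1) and C-terminus (−1) cancel.
Net charge = (+0) + (−6) = −6.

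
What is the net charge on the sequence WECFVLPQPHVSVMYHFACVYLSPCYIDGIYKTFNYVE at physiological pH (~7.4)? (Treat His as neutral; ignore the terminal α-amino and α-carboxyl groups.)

-2

Near pH 7.4, K and R contribute +1 each, D and E contribute −1 each, and every other side chain (His included, as stated) is uncharged.
Positive (K, R): K32 → +1.
Negative (D, E): E2, D28, E38 → −3.
Net charge = (+1) + (−3) = −2.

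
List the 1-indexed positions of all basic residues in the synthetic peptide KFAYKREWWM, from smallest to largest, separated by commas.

Lysine (K), arginine (R), and histidine (H) have basic, nitrogen-containing side chains.
Matching residues: K1, K5, R6.

1, 5, 6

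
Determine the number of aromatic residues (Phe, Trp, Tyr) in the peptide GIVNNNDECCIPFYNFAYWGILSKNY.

6

Matching residues: F13, Y14, F16, Y18, W19, Y26.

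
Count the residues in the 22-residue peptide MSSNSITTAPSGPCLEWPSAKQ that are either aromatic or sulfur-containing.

Aromatic: F, W, Y. Sulfur-containing: C, M.
Aromatic residues here: W17 (1).
Sulfur-containing residues here: M1, C14 (2).
The two groups share no amino acid, so total = 1 + 2 = 3.

3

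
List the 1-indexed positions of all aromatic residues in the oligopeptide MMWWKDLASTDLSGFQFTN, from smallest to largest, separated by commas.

3, 4, 15, 17

Phenylalanine (F), tryptophan (W), and tyrosine (Y) have aromatic ring side chains.
Matching residues: W3, W4, F15, F17.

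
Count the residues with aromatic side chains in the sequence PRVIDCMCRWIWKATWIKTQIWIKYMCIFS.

6

Phenylalanine (F), tryptophan (W), and tyrosine (Y) have aromatic ring side chains.
Matching residues: W10, W12, W16, W22, Y25, F29.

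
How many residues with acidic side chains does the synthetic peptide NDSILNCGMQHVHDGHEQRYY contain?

The acidic residues are Asp (D) and Glu (E), whose side chains end in a carboxylate group.
Matching residues: D2, D14, E17.

3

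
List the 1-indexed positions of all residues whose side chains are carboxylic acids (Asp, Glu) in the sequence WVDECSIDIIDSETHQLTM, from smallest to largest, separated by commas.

3, 4, 8, 11, 13

Matching residues: D3, E4, D8, D11, E13.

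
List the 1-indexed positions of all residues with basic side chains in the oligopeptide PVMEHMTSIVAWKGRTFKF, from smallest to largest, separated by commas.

K, R, and H are the three residues with basic side chains (ε-amine, guanidinium, and imidazole respectively).
Matching residues: H5, K13, R15, K18.

5, 13, 15, 18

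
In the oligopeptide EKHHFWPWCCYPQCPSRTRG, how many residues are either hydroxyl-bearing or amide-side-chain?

4

Hydroxyl-bearing: S, T, Y. Amide-side-chain: N, Q.
Hydroxyl-bearing residues here: Y11, S16, T18 (3).
Amide-side-chain residues here: Q13 (1).
The two groups share no amino acid, so total = 3 + 1 = 4.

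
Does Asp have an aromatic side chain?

Phenylalanine (F), tryptophan (W), and tyrosine (Y) have aromatic ring side chains.
Aspartate is not in this group.

No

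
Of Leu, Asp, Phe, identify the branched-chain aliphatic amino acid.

V, L, and I make up the branched-chain aliphatic group.
Of the listed options, only Leu belongs to this group.

Leu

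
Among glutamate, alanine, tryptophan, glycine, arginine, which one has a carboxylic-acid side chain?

glutamate

Only D (aspartate) and E (glutamate) carry a side-chain carboxylic acid.
Of the listed options, only glutamate belongs to this group.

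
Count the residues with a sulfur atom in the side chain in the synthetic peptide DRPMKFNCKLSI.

2

The sulfur-bearing residues are cysteine (–SH) and methionine (–S–CH₃).
Matching residues: M4, C8.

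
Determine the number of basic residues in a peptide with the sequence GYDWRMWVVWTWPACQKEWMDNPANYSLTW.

K, R, and H are the three residues with basic side chains (ε-amine, guanidinium, and imidazole respectively).
Matching residues: R5, K17.

2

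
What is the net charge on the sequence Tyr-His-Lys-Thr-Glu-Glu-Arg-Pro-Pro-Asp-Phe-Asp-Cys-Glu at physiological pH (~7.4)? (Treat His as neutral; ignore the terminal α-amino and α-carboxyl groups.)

-3

Near pH 7.4, K and R contribute +1 each, D and E contribute −1 each, and every other side chain (His included, as stated) is uncharged.
Positive (K, R): Lys3, Arg7 → +2.
Negative (D, E): Glu5, Glu6, Asp10, Asp12, Glu14 → −5.
Net charge = (+2) + (−5) = −3.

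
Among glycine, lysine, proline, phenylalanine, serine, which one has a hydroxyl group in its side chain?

serine

The –OH-bearing residues are Ser, Thr (aliphatic alcohols), and Tyr (phenol).
Of the listed options, only serine belongs to this group.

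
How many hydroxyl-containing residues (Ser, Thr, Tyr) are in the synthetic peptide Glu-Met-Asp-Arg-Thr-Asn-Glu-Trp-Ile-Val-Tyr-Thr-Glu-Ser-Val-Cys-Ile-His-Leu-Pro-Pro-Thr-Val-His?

Matching residues: Thr5, Tyr11, Thr12, Ser14, Thr22.

5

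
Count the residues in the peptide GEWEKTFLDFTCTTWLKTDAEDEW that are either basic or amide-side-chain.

2

Basic: H, K, R. Amide-side-chain: N, Q.
Basic residues here: K5, K17 (2).
Amide-side-chain residues here: none (0).
The two groups share no amino acid, so total = 2 + 0 = 2.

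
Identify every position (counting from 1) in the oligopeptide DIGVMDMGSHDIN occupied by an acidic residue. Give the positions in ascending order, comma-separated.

Only D (aspartate) and E (glutamate) carry a side-chain carboxylic acid.
Matching residues: D1, D6, D11.

1, 6, 11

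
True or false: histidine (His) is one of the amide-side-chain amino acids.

False

Asparagine (N) and glutamine (Q) have uncharged amide side chains.
Histidine is not in this group.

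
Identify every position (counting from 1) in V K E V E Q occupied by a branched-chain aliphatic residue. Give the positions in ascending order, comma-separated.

1, 4

Valine (V), leucine (L), and isoleucine (I) are the branched-chain amino acids.
Matching residues: V1, V4.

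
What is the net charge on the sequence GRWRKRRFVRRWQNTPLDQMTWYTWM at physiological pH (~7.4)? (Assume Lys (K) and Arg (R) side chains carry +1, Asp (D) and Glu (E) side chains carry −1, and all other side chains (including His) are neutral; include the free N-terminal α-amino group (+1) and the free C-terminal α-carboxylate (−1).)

+6

Positive (K, R): R2, R4, K5, R6, R7, R10, R11 → +7.
Negative (D, E): D18 → −1.
The N-terminus (+1) and C-terminus (−1) cancel.
Net charge = (+7) + (−1) = +6.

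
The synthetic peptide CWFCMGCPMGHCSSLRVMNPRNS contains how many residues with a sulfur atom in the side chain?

7

Cysteine (C, thiol) and methionine (M, thioether) are the two sulfur-containing amino acids.
Matching residues: C1, C4, M5, C7, M9, C12, M18.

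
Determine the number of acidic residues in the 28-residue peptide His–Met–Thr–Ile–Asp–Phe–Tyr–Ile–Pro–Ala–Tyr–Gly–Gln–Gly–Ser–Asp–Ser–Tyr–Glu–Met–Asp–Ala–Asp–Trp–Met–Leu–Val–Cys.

5

Only D (aspartate) and E (glutamate) carry a side-chain carboxylic acid.
Matching residues: Asp5, Asp16, Glu19, Asp21, Asp23.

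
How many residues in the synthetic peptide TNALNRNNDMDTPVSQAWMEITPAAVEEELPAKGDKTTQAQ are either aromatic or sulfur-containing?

3

Aromatic: F, W, Y. Sulfur-containing: C, M.
Aromatic residues here: W18 (1).
Sulfur-containing residues here: M10, M19 (2).
The two groups share no amino acid, so total = 1 + 2 = 3.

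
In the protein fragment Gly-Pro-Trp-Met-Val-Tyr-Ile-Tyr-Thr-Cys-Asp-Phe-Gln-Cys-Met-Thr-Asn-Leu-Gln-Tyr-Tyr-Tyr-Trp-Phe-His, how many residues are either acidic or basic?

2

Acidic: D, E. Basic: H, K, R.
Acidic residues here: Asp11 (1).
Basic residues here: His25 (1).
The two groups share no amino acid, so total = 1 + 1 = 2.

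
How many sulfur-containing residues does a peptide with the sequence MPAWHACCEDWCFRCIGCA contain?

Cysteine (C, thiol) and methionine (M, thioether) are the two sulfur-containing amino acids.
Matching residues: M1, C7, C8, C12, C15, C18.

6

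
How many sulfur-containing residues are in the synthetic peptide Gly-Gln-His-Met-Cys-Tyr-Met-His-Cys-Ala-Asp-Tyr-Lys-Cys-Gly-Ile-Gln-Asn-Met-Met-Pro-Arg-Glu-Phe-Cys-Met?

9

Cysteine (C, thiol) and methionine (M, thioether) are the two sulfur-containing amino acids.
Matching residues: Met4, Cys5, Met7, Cys9, Cys14, Met19, Met20, Cys25, Met26.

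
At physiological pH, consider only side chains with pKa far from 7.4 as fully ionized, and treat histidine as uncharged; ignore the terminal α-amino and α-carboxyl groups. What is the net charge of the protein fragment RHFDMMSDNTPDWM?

Near pH 7.4, K and R contribute +1 each, D and E contribute −1 each, and every other side chain (His included, as stated) is uncharged.
Positive (K, R): R1 → +1.
Negative (D, E): D4, D8, D12 → −3.
Net charge = (+1) + (−3) = −2.

-2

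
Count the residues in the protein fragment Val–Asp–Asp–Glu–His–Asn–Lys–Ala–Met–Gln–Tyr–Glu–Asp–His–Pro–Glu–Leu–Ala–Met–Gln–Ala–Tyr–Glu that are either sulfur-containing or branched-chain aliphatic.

4

Sulfur-containing: C, M. Branched-chain aliphatic: I, L, V.
Sulfur-containing residues here: Met9, Met19 (2).
Branched-chain aliphatic residues here: Val1, Leu17 (2).
The two groups share no amino acid, so total = 2 + 2 = 4.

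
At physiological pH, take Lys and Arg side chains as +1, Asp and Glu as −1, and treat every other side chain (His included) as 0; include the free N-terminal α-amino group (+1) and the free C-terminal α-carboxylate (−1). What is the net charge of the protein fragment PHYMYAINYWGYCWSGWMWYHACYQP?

0

Positive (K, R): none → +0.
Negative (D, E): none → −0.
The N-terminus (+1) and C-terminus (−1) cancel.
Net charge = (+0) + (−0) = 0.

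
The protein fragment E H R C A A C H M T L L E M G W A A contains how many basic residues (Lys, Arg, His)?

Matching residues: H2, R3, H8.

3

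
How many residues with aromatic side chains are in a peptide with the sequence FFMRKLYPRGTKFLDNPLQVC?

The aromatic amino acids are Phe (F, benzyl), Trp (W, indole), and Tyr (Y, phenol).
Matching residues: F1, F2, Y7, F13.

4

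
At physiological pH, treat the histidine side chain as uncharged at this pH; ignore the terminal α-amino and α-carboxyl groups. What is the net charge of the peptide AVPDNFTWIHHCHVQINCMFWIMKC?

0

The side chains ionized at physiological pH are Lys/Arg (+1) and Asp/Glu (−1); with His treated as neutral, nothing else contributes.
Positive (K, R): K24 → +1.
Negative (D, E): D4 → −1.
Net charge = (+1) + (−1) = 0.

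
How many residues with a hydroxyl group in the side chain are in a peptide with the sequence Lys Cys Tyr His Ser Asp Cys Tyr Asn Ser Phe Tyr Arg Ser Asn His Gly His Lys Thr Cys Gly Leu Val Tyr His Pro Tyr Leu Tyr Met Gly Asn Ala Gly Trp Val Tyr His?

11

Serine (S), threonine (T), and tyrosine (Y) each carry a hydroxyl group on the side chain.
Matching residues: Tyr3, Ser5, Tyr8, Ser10, Tyr12, Ser14, Thr20, Tyr25, Tyr28, Tyr30, Tyr38.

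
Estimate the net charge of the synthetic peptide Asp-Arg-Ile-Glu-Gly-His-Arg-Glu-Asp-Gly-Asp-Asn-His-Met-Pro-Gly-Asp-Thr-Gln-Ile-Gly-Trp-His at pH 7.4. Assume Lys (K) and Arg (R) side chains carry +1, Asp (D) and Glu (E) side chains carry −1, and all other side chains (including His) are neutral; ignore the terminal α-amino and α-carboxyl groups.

Positive (K, R): Arg2, Arg7 → +2.
Negative (D, E): Asp1, Glu4, Glu8, Asp9, Asp11, Asp17 → −6.
Net charge = (+2) + (−6) = −4.

-4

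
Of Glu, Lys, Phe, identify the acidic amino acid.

Glu

The acidic residues are Asp (D) and Glu (E), whose side chains end in a carboxylate group.
Of the listed options, only Glu belongs to this group.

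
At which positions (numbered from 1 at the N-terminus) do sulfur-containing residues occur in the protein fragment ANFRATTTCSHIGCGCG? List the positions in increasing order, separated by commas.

Cysteine (C, thiol) and methionine (M, thioether) are the two sulfur-containing amino acids.
Matching residues: C9, C14, C16.

9, 14, 16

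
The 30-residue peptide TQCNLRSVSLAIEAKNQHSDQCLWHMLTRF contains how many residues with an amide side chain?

Asparagine (N) and glutamine (Q) have uncharged amide side chains.
Matching residues: Q2, N4, N16, Q17, Q21.

5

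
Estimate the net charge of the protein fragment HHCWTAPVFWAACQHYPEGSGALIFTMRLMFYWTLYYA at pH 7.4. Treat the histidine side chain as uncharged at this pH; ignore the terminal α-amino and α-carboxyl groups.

0

The side chains ionized at physiological pH are Lys/Arg (+1) and Asp/Glu (−1); with His treated as neutral, nothing else contributes.
Positive (K, R): R28 → +1.
Negative (D, E): E18 → −1.
Net charge = (+1) + (−1) = 0.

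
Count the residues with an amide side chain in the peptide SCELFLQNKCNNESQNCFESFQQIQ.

9

Asparagine (N) and glutamine (Q) have uncharged amide side chains.
Matching residues: Q7, N8, N11, N12, Q15, N16, Q22, Q23, Q25.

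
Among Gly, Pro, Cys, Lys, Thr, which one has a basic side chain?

Lys

The basic amino acids are Lys (K), Arg (R), and His (H).
Of the listed options, only Lys belongs to this group.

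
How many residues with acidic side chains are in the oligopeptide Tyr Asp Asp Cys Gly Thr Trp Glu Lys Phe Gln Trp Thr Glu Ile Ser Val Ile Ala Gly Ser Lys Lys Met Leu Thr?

Aspartate (D) and glutamate (E) have carboxylic-acid side chains and are the acidic amino acids.
Matching residues: Asp2, Asp3, Glu8, Glu14.

4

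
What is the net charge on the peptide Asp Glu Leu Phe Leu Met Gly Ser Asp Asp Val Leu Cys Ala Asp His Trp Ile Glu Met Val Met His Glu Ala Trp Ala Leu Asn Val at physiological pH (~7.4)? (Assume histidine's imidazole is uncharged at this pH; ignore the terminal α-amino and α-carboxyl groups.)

-7

At pH ~7.4 the Lys and Arg side chains are protonated (+1), the Asp and Glu side chains are deprotonated (−1), and with His taken as neutral all other side chains carry no charge.
Positive (K, R): none → +0.
Negative (D, E): Asp1, Glu2, Asp9, Asp10, Asp15, Glu19, Glu24 → −7.
Net charge = (+0) + (−7) = −7.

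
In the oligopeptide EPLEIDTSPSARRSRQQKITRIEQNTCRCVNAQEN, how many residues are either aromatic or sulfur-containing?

2

Aromatic: F, W, Y. Sulfur-containing: C, M.
Aromatic residues here: none (0).
Sulfur-containing residues here: C27, C29 (2).
The two groups share no amino acid, so total = 0 + 2 = 2.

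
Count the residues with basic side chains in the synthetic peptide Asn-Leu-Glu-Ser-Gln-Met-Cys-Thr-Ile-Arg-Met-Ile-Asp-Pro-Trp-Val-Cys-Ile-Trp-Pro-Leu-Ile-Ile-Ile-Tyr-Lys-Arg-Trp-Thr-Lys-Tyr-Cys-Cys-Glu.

K, R, and H are the three residues with basic side chains (ε-amine, guanidinium, and imidazole respectively).
Matching residues: Arg10, Lys26, Arg27, Lys30.

4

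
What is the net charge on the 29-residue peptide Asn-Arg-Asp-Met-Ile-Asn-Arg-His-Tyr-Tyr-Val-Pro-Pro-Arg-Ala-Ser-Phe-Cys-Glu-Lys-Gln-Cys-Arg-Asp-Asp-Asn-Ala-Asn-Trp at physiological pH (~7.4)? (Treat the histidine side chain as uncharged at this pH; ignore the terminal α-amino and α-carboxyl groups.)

Near pH 7.4, K and R contribute +1 each, D and E contribute −1 each, and every other side chain (His included, as stated) is uncharged.
Positive (K, R): Arg2, Arg7, Arg14, Lys20, Arg23 → +5.
Negative (D, E): Asp3, Glu19, Asp24, Asp25 → −4.
Net charge = (+5) + (−4) = +1.

+1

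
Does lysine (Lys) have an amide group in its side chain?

No

Only N (asparagine) and Q (glutamine) carry a side-chain carboxamide.
Lysine is not in this group.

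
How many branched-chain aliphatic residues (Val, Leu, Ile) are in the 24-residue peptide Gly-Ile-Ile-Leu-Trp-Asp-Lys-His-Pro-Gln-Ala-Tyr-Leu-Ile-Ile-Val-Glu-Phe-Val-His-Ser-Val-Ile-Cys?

10

Matching residues: Ile2, Ile3, Leu4, Leu13, Ile14, Ile15, Val16, Val19, Val22, Ile23.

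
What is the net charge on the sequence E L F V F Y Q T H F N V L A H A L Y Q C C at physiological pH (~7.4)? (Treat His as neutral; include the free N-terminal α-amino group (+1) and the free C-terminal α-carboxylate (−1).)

-1

At pH ~7.4 the Lys and Arg side chains are protonated (+1), the Asp and Glu side chains are deprotonated (−1), and with His taken as neutral all other side chains carry no charge.
Positive (K, R): none → +0.
Negative (D, E): E1 → −1.
The N-terminus (+1) and C-terminus (−1) cancel.
Net charge = (+0) + (−1) = −1.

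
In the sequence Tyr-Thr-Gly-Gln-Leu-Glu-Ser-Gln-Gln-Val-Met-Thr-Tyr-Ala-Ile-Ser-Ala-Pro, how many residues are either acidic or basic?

Acidic: D, E. Basic: H, K, R.
Acidic residues here: Glu6 (1).
Basic residues here: none (0).
The two groups share no amino acid, so total = 1 + 0 = 1.

1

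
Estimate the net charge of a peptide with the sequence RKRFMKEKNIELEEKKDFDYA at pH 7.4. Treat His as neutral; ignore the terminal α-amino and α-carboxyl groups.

The side chains ionized at physiological pH are Lys/Arg (+1) and Asp/Glu (−1); with His treated as neutral, nothing else contributes.
Positive (K, R): R1, K2, R3, K6, K8, K15, K16 → +7.
Negative (D, E): E7, E11, E13, E14, D17, D19 → −6.
Net charge = (+7) + (−6) = +1.

+1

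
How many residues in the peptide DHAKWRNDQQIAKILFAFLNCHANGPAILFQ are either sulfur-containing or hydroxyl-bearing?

1

Sulfur-containing: C, M. Hydroxyl-bearing: S, T, Y.
Sulfur-containing residues here: C21 (1).
Hydroxyl-bearing residues here: none (0).
The two groups share no amino acid, so total = 1 + 0 = 1.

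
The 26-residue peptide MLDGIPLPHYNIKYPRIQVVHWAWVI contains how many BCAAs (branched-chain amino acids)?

V, L, and I make up the branched-chain aliphatic group.
Matching residues: L2, I5, L7, I12, I17, V19, V20, V25, I26.

9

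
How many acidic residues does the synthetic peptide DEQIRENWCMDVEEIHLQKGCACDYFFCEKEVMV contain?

Aspartate (D) and glutamate (E) have carboxylic-acid side chains and are the acidic amino acids.
Matching residues: D1, E2, E6, D11, E13, E14, D24, E29, E31.

9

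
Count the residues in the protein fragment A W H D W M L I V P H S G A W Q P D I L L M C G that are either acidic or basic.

4

Acidic: D, E. Basic: H, K, R.
Acidic residues here: D4, D18 (2).
Basic residues here: H3, H11 (2).
The two groups share no amino acid, so total = 2 + 2 = 4.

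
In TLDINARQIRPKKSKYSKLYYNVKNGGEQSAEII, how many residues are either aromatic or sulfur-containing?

Aromatic: F, W, Y. Sulfur-containing: C, M.
Aromatic residues here: Y16, Y20, Y21 (3).
Sulfur-containing residues here: none (0).
The two groups share no amino acid, so total = 3 + 0 = 3.

3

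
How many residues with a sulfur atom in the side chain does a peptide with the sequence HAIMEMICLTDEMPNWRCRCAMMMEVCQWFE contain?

10

Only Cys (C) and Met (M) have a sulfur atom in the side chain.
Matching residues: M4, M6, C8, M13, C18, C20, M22, M23, M24, C27.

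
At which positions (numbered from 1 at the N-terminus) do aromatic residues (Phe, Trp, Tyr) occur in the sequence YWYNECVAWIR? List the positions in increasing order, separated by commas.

1, 2, 3, 9

Matching residues: Y1, W2, Y3, W9.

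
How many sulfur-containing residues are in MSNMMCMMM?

7

The sulfur-bearing residues are cysteine (–SH) and methionine (–S–CH₃).
Matching residues: M1, M4, M5, C6, M7, M8, M9.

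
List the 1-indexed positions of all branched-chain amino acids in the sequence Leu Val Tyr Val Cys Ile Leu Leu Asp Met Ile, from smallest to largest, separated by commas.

Valine (V), leucine (L), and isoleucine (I) are the branched-chain amino acids.
Matching residues: Leu1, Val2, Val4, Ile6, Leu7, Leu8, Ile11.

1, 2, 4, 6, 7, 8, 11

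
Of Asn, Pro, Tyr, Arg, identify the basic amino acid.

Arg

The basic amino acids are Lys (K), Arg (R), and His (H).
Of the listed options, only Arg belongs to this group.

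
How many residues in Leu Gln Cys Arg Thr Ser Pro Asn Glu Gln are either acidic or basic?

Acidic: D, E. Basic: H, K, R.
Acidic residues here: Glu9 (1).
Basic residues here: Arg4 (1).
The two groups share no amino acid, so total = 1 + 1 = 2.

2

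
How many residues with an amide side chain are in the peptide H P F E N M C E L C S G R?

1

Asparagine (N) and glutamine (Q) have uncharged amide side chains.
Matching residues: N5.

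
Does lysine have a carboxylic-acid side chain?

Only D (aspartate) and E (glutamate) carry a side-chain carboxylic acid.
Lysine is not in this group.

No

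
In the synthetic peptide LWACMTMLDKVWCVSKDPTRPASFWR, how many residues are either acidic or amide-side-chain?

Acidic: D, E. Amide-side-chain: N, Q.
Acidic residues here: D9, D17 (2).
Amide-side-chain residues here: none (0).
The two groups share no amino acid, so total = 2 + 0 = 2.

2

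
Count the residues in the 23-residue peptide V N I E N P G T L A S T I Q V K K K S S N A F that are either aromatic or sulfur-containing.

1

Aromatic: F, W, Y. Sulfur-containing: C, M.
Aromatic residues here: F23 (1).
Sulfur-containing residues here: none (0).
The two groups share no amino acid, so total = 1 + 0 = 1.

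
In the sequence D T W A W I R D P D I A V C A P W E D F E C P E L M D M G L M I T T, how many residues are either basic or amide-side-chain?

1

Basic: H, K, R. Amide-side-chain: N, Q.
Basic residues here: R7 (1).
Amide-side-chain residues here: none (0).
The two groups share no amino acid, so total = 1 + 0 = 1.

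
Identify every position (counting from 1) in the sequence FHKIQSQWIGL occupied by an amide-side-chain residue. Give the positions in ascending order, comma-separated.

5, 7

Only N (asparagine) and Q (glutamine) carry a side-chain carboxamide.
Matching residues: Q5, Q7.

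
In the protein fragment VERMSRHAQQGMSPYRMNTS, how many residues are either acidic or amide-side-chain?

4

Acidic: D, E. Amide-side-chain: N, Q.
Acidic residues here: E2 (1).
Amide-side-chain residues here: Q9, Q10, N18 (3).
The two groups share no amino acid, so total = 1 + 3 = 4.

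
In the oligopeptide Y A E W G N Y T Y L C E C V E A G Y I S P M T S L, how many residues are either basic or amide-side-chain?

Basic: H, K, R. Amide-side-chain: N, Q.
Basic residues here: none (0).
Amide-side-chain residues here: N6 (1).
The two groups share no amino acid, so total = 0 + 1 = 1.

1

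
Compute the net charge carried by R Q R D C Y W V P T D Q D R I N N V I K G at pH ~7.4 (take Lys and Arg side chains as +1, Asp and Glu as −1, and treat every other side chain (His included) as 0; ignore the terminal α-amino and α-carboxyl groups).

Positive (K, R): R1, R3, R14, K20 → +4.
Negative (D, E): D4, D11, D13 → −3.
Net charge = (+4) + (−3) = +1.

+1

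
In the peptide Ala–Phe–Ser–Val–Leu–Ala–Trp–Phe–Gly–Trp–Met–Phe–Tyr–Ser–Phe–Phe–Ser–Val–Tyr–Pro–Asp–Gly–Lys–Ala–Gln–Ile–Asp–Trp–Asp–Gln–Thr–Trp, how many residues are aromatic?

Phenylalanine (F), tryptophan (W), and tyrosine (Y) have aromatic ring side chains.
Matching residues: Phe2, Trp7, Phe8, Trp10, Phe12, Tyr13, Phe15, Phe16, Tyr19, Trp28, Trp32.

11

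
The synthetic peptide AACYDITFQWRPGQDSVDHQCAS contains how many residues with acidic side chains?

The acidic residues are Asp (D) and Glu (E), whose side chains end in a carboxylate group.
Matching residues: D5, D15, D18.

3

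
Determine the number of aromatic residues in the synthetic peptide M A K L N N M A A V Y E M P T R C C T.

F, W, and Y each carry an aromatic ring on the side chain.
Matching residues: Y11.

1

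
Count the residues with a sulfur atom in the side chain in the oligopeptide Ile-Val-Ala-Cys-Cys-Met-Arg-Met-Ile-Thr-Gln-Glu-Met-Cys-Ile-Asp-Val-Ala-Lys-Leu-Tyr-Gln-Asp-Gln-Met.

Cysteine (C, thiol) and methionine (M, thioether) are the two sulfur-containing amino acids.
Matching residues: Cys4, Cys5, Met6, Met8, Met13, Cys14, Met25.

7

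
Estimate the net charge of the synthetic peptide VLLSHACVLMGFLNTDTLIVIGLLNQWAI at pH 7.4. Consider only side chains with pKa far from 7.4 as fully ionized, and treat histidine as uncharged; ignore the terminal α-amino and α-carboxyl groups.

Near pH 7.4, K and R contribute +1 each, D and E contribute −1 each, and every other side chain (His included, as stated) is uncharged.
Positive (K, R): none → +0.
Negative (D, E): D16 → −1.
Net charge = (+0) + (−1) = −1.

-1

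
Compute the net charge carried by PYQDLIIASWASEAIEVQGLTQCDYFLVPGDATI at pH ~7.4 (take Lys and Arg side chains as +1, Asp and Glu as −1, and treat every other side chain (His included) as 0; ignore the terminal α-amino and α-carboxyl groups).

Positive (K, R): none → +0.
Negative (D, E): D4, E13, E16, D24, D31 → −5.
Net charge = (+0) + (−5) = −5.

-5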